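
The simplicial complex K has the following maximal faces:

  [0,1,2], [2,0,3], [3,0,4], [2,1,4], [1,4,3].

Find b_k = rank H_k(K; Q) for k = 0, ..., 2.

Take the total order 0 < 1 < 2 < 3 < 4 on the vertex set. Then K (dimension 2) consists of the simplices:

  0-simplices (5): [0], [1], [2], [3], [4]
  1-simplices (10): [0,1], [0,2], [0,3], [0,4], [1,2], [1,3], [1,4], [2,3], [2,4], [3,4]
  2-simplices (5): [0,1,2], [0,2,3], [0,3,4], [1,2,4], [1,3,4]

Hence C_0 ≅ Z^5, C_1 ≅ Z^10, C_2 ≅ Z^5.

Boundary ∂_1: C_1 → C_0 maps an edge to its endpoints' difference, ∂[p,q] = q − p. For instance
  ∂[1,3] = [3] − [1].
The resulting 5×10 matrix has rank 4, and its Smith normal form has invariant factors (1,1,1,1).

The boundary map ∂_2: C_2 → C_1 acts by ∂[p,q,r] = [q,r] − [p,r] + [p,q]. For instance
  ∂[1,3,4] = [3,4] − [1,4] + [1,3],
  ∂[0,2,3] = [2,3] − [0,3] + [0,2].
This gives a 10×5 integer matrix of rank 5; reducing to Smith normal form yields diagonal entries (1,1,1,1,1).

From H_k ≅ ker(∂_k) / im(∂_{k+1}) we obtain:

  H_0: rank C_0 − rank ∂_1 = 5 − 4 = 1, and the invariant factors of ∂_1 are all 1, so H_0 ≅ Z.
  H_1: rank ker ∂_1 − rank ∂_2 = (10 − 4) − 5 = 1, and the invariant factors of ∂_2 are all 1, so H_1 ≅ Z.
  H_2: rank ker ∂_2 − rank ∂_3 = (5 − 5) − 0 = 0, and there is no ∂_3, so H_2 ≅ 0.

Hence the Betti numbers are b_0 = 1, b_1 = 1, b_2 = 0.

b_0 = 1, b_1 = 1, b_2 = 0.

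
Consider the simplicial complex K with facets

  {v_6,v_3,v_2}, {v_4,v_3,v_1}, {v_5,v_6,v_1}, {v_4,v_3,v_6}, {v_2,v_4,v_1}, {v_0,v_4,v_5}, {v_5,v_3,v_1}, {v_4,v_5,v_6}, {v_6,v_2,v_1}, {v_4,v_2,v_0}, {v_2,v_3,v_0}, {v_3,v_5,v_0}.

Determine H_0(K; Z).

Order the vertices as v_0 < v_1 < v_2 < v_3 < v_4 < v_5 < v_6. Listing each simplex with vertices in this order, K has dimension 2 with simplices:

  0-simplices (7): [v_0], [v_1], [v_2], [v_3], [v_4], [v_5], [v_6]
  1-simplices (18): (18 of them)
  2-simplices (12): (12 of them)

giving chain groups C_0 ≅ Z^7, C_1 ≅ Z^18, C_2 ≅ Z^12.

∂_1: C_1 → C_0 is given by ∂[p,q] = [q] − [p]. For instance
  ∂[v_3,v_6] = [v_6] − [v_3].
The resulting 7×18 matrix has rank 6, and its Smith normal form has invariant factors (1,1,1,1,1,1).

The boundary map ∂_2: C_2 → C_1 sends each 2-simplex [p,q,r] to [q,r] − [p,r] + [p,q]. For instance
  ∂[v_0,v_3,v_5] = [v_3,v_5] − [v_0,v_5] + [v_0,v_3],
  ∂[v_1,v_2,v_4] = [v_2,v_4] − [v_1,v_4] + [v_1,v_2].
This gives a 18×12 integer matrix of rank 12; reducing to Smith normal form yields diagonal entries (1,1,1,1,1,1,1,1,1,1,1,2).

From H_k ≅ ker(∂_k) / im(∂_{k+1}) we obtain:

  H_0: rank C_0 − rank ∂_1 = 7 − 6 = 1, and the invariant factors of ∂_1 are all 1, so H_0 = Z.

(K is a triangulation of the real projective plane RP^2.)

H_0 ≅ Z.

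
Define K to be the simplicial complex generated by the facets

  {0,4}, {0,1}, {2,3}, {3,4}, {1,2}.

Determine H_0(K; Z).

We work with the vertex ordering 0 < 1 < 2 < 3 < 4. The simplices of K, each written with vertices in increasing order, are:

  0-simplices (5): [0], [1], [2], [3], [4]
  1-simplices (5): [0,1], [0,4], [1,2], [2,3], [3,4]

giving chain groups C_0 ≅ Z^5, C_1 ≅ Z^5.

Boundary ∂_1: C_1 → C_0 is given by ∂[p,q] = [q] − [p]. For instance
  ∂[0,1] = [1] − [0].
As a 5×5 matrix over Z this has rank 4, with invariant factors (1,1,1,1).

Reading off H_k = ker ∂_k / im ∂_{k+1}:

  H_0: rank C_0 − rank ∂_1 = 5 − 4 = 1, and the invariant factors of ∂_1 are all 1, so H_0 ≅ Z.

H_0 ≅ Z.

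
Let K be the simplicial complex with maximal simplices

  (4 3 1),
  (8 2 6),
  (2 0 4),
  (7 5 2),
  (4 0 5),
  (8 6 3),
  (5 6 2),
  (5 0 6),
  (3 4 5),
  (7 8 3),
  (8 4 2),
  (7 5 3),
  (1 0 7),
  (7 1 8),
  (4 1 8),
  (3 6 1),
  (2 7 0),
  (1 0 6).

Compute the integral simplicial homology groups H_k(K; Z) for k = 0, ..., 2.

Fix the vertex order 0 < 1 < 2 < 3 < 4 < 5 < 6 < 7 < 8 and write every simplex with vertices in increasing order. Then dim K = 2 and the simplices of K are:

  0-simplices (9): [0], [1], [2], [3], [4], [5], [6], [7], [8]
  1-simplices (27): (27 of them)
  2-simplices (18): [0,1,6], [0,1,7], [0,2,4], [0,2,7], [0,4,5], [0,5,6], [1,3,4], [1,3,6], [1,4,8], [1,7,8], [2,4,8], [2,5,6], [2,5,7], [2,6,8], [3,4,5], [3,5,7], [3,6,8], [3,7,8]

so the chain groups are C_0 ≅ Z^9, C_1 ≅ Z^27, C_2 ≅ Z^18.

Boundary ∂_1: C_1 → C_0 maps an edge to its endpoints' difference, ∂[p,q] = q − p.
This gives a 9×27 integer matrix of rank 8; reducing to Smith normal form yields diagonal entries (1,1,1,1,1,1,1,1).

The boundary map ∂_2: C_2 → C_1 acts by ∂[p,q,r] = [q,r] − [p,r] + [p,q]. For instance
  ∂[2,5,7] = [5,7] − [2,7] + [2,5],
  ∂[0,1,6] = [1,6] − [0,6] + [0,1].
As a 27×18 matrix over Z this has rank 18, with invariant factors (1,1,1,1,1,1,1,1,1,1,1,1,1,1,1,1,1,2).

Reading off H_k = ker ∂_k / im ∂_{k+1}:

  H_0: rank C_0 − rank ∂_1 = 9 − 8 = 1, and the invariant factors of ∂_1 are all 1, so H_0 ≅ Z.
  H_1: rank ker ∂_1 − rank ∂_2 = (27 − 8) − 18 = 1, and ∂_2 has invariant factor 2 > 1, so H_1 ≅ Z ⊕ Z/2.
  H_2: rank ker ∂_2 − rank ∂_3 = (18 − 18) − 0 = 0, and there is no ∂_3, so H_2 ≅ 0.

H_0 = Z,  H_1 = Z ⊕ Z/2,  H_2 = 0.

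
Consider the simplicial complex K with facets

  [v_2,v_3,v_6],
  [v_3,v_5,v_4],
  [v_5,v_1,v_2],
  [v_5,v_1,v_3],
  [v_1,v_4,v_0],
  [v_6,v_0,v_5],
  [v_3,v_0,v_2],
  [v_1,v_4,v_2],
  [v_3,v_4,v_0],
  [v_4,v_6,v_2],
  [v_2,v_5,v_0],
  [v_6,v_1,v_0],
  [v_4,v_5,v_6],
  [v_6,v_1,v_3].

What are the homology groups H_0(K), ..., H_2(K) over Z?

Take the total order v_0 < v_1 < v_2 < v_3 < v_4 < v_5 < v_6 on the vertex set. Then K (dimension 2) consists of the simplices:

  0-simplices (7): [v_0], [v_1], [v_2], [v_3], [v_4], [v_5], [v_6]
  1-simplices (21): (21 of them)
  2-simplices (14): (14 of them)

so the chain groups are C_0 ≅ Z^7, C_1 ≅ Z^21, C_2 ≅ Z^14.

Boundary ∂_1: C_1 → C_0 sends each edge [p,q] (with p < q) to q − p. For instance
  ∂[v_1,v_2] = [v_2] − [v_1].
As a 7×21 matrix over Z this has rank 6, with invariant factors (1,1,1,1,1,1).

The boundary map ∂_2: C_2 → C_1 maps a triangle to the signed sum of its edges. For instance
  ∂[v_1,v_3,v_5] = [v_3,v_5] − [v_1,v_5] + [v_1,v_3],
  ∂[v_1,v_3,v_6] = [v_3,v_6] − [v_1,v_6] + [v_1,v_3].
This gives a 21×14 integer matrix of rank 13; reducing to Smith normal form yields diagonal entries (1,1,1,1,1,1,1,1,1,1,1,1,1).

From H_k ≅ ker(∂_k) / im(∂_{k+1}) we obtain:

  H_0: rank C_0 − rank ∂_1 = 7 − 6 = 1, and the invariant factors of ∂_1 are all 1, so H_0 = Z.
  H_1: rank ker ∂_1 − rank ∂_2 = (21 − 6) − 13 = 2, and the invariant factors of ∂_2 are all 1, so H_1 = Z^2.
  H_2: rank ker ∂_2 − rank ∂_3 = (14 − 13) − 0 = 1, and there is no ∂_3, so H_2 = Z.

(K is a triangulation of the torus T^2.)

H_0 = Z,  H_1 = Z^2,  H_2 = Z.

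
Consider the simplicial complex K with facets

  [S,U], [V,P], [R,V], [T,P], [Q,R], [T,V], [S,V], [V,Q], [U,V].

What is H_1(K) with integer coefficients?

H_1 ≅ Z^3.

Fix the vertex order P < Q < R < S < T < U < V and write every simplex with vertices in increasing order. Then dim K = 1 and the simplices of K are:

  0-simplices (7): P, Q, R, S, T, U, V
  1-simplices (9): PT, PV, QR, QV, RV, SU, SV, TV, UV

Hence C_0 ≅ Z^7, C_1 ≅ Z^9.

∂_1: C_1 → C_0 sends each edge [p,q] (with p < q) to q − p. For instance
  ∂UV = V − U.
The 7×9 boundary matrix has rank 6 and Smith normal form diag(1,1,1,1,1,1).

Reading off H_k = ker ∂_k / im ∂_{k+1}:

  H_1: rank ker ∂_1 − rank ∂_2 = (9 − 6) − 0 = 3, and there is no ∂_2, so H_1 = Z^3.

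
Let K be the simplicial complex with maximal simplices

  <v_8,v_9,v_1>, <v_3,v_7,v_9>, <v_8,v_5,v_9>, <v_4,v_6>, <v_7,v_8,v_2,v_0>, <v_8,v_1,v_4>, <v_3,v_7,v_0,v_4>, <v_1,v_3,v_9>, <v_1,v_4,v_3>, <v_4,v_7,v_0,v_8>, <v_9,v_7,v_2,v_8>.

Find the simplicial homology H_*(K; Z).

H_0 = Z,  H_1 = 0,  H_2 = Z,  H_3 = 0.

K has 10 vertices, 23 edges, 19 triangles, 4 3-simplices.
rank ∂_0 = 0, rank ∂_1 = 9 ⇒ b_0 = 10 − 0 − 9 = 1; all invariant factors of ∂_1 are 1 so no torsion. So H_0 ≅ Z.
rank ∂_1 = 9, rank ∂_2 = 14 ⇒ b_1 = 23 − 9 − 14 = 0; all invariant factors of ∂_2 are 1 so no torsion. So H_1 ≅ 0.
rank ∂_2 = 14, rank ∂_3 = 4 ⇒ b_2 = 19 − 14 − 4 = 1; all invariant factors of ∂_3 are 1 so no torsion. So H_2 ≅ Z.
rank ∂_3 = 4, rank ∂_4 = 0 ⇒ b_3 = 4 − 4 − 0 = 0. So H_3 ≅ 0.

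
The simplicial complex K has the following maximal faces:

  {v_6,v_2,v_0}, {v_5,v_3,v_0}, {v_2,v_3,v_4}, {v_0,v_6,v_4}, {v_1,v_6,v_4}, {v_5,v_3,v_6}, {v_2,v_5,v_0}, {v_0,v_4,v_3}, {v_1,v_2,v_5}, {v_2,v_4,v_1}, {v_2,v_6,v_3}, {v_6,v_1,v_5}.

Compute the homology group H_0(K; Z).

H_0 ≅ Z.

We work with the vertex ordering v_0 < v_1 < v_2 < v_3 < v_4 < v_5 < v_6. The simplices of K, each written with vertices in increasing order, are:

  0-simplices (7): [v_0], [v_1], [v_2], [v_3], [v_4], [v_5], [v_6]
  1-simplices (18): (18 of them)
  2-simplices (12): (12 of them)

so the chain groups are C_0 ≅ Z^7, C_1 ≅ Z^18, C_2 ≅ Z^12.

∂_1: C_1 → C_0 is given by ∂[p,q] = [q] − [p]. For instance
  ∂[v_1,v_4] = [v_4] − [v_1].
As a 7×18 matrix over Z this has rank 6, with invariant factors (1,1,1,1,1,1).

Boundary ∂_2: C_2 → C_1 sends each 2-simplex [p,q,r] to [q,r] − [p,r] + [p,q]. For instance
  ∂[v_3,v_5,v_6] = [v_5,v_6] − [v_3,v_6] + [v_3,v_5],
  ∂[v_0,v_3,v_5] = [v_3,v_5] − [v_0,v_5] + [v_0,v_3].
This gives a 18×12 integer matrix of rank 12; reducing to Smith normal form yields diagonal entries (1,1,1,1,1,1,1,1,1,1,1,2).

Reading off H_k = ker ∂_k / im ∂_{k+1}:

  H_0: rank C_0 − rank ∂_1 = 7 − 6 = 1, and the invariant factors of ∂_1 are all 1, so H_0 = Z.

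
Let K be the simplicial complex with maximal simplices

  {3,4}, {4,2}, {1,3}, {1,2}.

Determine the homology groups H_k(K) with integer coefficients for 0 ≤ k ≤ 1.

Take the total order 1 < 2 < 3 < 4 on the vertex set. Then K (dimension 1) consists of the simplices:

  0-simplices (4): [1], [2], [3], [4]
  1-simplices (4): [1,2], [1,3], [2,4], [3,4]

Hence C_0 ≅ Z^4, C_1 ≅ Z^4.

The boundary map ∂_1: C_1 → C_0 sends each edge [p,q] (with p < q) to q − p. For instance
  ∂[1,3] = [3] − [1].
The resulting 4×4 matrix has rank 3, and its Smith normal form has invariant factors (1,1,1).

Now H_k = ker ∂_k / im ∂_{k+1}, so:

  H_0: rank C_0 − rank ∂_1 = 4 − 3 = 1, and the invariant factors of ∂_1 are all 1, so H_0 = Z.
  H_1: rank ker ∂_1 − rank ∂_2 = (4 − 3) − 0 = 1, and there is no ∂_2, so H_1 = Z.

As a check, the Euler characteristic is 4 − 4 = 0, which agrees with 1 − 1 = 0.

H_0 ≅ Z,  H_1 ≅ Z.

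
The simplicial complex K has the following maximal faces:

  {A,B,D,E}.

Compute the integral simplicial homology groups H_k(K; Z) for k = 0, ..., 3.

Fix the vertex order A < B < D < E and write every simplex with vertices in increasing order. Then dim K = 3 and the simplices of K are:

  0-simplices (4): A, B, D, E
  1-simplices (6): AB, AD, AE, BD, BE, DE
  2-simplices (4): ABD, ABE, ADE, BDE
  3-simplices (1): ABDE

so the chain groups are C_0 ≅ Z^4, C_1 ≅ Z^6, C_2 ≅ Z^4, C_3 ≅ Z^1.

Boundary ∂_1: C_1 → C_0 is given by ∂[p,q] = [q] − [p]. For instance
  ∂BD = D − B.
This gives a 4×6 integer matrix of rank 3; reducing to Smith normal form yields diagonal entries (1,1,1).

∂_2: C_2 → C_1 maps a triangle to the signed sum of its edges. For instance
  ∂ABD = BD − AD + AB,
  ∂BDE = DE − BE + BD.
As a 6×4 matrix over Z this has rank 3, with invariant factors (1,1,1).

Boundary ∂_3: C_3 → C_2 sends each 3-simplex σ to the alternating sum Σ_i (−1)^i (σ with its i-th vertex removed). For instance
  ∂ABDE = BDE − ADE + ABE − ABD.
The resulting 4×1 matrix has rank 1, and its Smith normal form has invariant factors (1).

From H_k ≅ ker(∂_k) / im(∂_{k+1}) we obtain:

  H_0: rank C_0 − rank ∂_1 = 4 − 3 = 1, and the invariant factors of ∂_1 are all 1, so H_0 ≅ Z.
  H_1: rank ker ∂_1 − rank ∂_2 = (6 − 3) − 3 = 0, and the invariant factors of ∂_2 are all 1, so H_1 ≅ 0.
  H_2: rank ker ∂_2 − rank ∂_3 = (4 − 3) − 1 = 0, and the invariant factors of ∂_3 are all 1, so H_2 ≅ 0.
  H_3: rank ker ∂_3 − rank ∂_4 = (1 − 1) − 0 = 0, and there is no ∂_4, so H_3 ≅ 0.

H_0 = Z,  H_1 = 0,  H_2 = 0,  H_3 = 0.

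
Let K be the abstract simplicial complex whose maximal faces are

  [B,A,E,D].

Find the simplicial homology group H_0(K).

H_0 ≅ Z.

Fix the vertex order A < B < D < E and write every simplex with vertices in increasing order. Then dim K = 3 and the simplices of K are:

  0-simplices (4): A, B, D, E
  1-simplices (6): AB, AD, AE, BD, BE, DE
  2-simplices (4): ABD, ABE, ADE, BDE
  3-simplices (1): ABDE

Hence C_0 ≅ Z^4, C_1 ≅ Z^6, C_2 ≅ Z^4, C_3 ≅ Z^1.

The boundary map ∂_1: C_1 → C_0 is given by ∂[p,q] = [q] − [p]. For instance
  ∂BE = E − B.
The 4×6 boundary matrix has rank 3 and Smith normal form diag(1,1,1).

∂_2: C_2 → C_1 maps a triangle to the signed sum of its edges. For instance
  ∂ADE = DE − AE + AD,
  ∂BDE = DE − BE + BD.
This gives a 6×4 integer matrix of rank 3; reducing to Smith normal form yields diagonal entries (1,1,1).

Boundary ∂_3: C_3 → C_2 sends each 3-simplex σ to the alternating sum Σ_i (−1)^i (σ with its i-th vertex removed). For instance
  ∂ABDE = BDE − ADE + ABE − ABD.
This gives a 4×1 integer matrix of rank 1; reducing to Smith normal form yields diagonal entries (1).

Now H_k = ker ∂_k / im ∂_{k+1}, so:

  H_0: rank C_0 − rank ∂_1 = 4 − 3 = 1, and the invariant factors of ∂_1 are all 1, so H_0 ≅ Z.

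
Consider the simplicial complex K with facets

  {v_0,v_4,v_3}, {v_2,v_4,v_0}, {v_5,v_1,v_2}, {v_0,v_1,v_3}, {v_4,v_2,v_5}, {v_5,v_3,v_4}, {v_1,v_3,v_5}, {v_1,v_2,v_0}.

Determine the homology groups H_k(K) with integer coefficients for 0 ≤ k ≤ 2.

H_0 = Z,  H_1 = 0,  H_2 = Z.

Order the vertices as v_0 < v_1 < v_2 < v_3 < v_4 < v_5. Listing each simplex with vertices in this order, K has dimension 2 with simplices:

  0-simplices (6): [v_0], [v_1], [v_2], [v_3], [v_4], [v_5]
  1-simplices (12): [v_0,v_1], [v_0,v_2], [v_0,v_3], [v_0,v_4], [v_1,v_2], [v_1,v_3], [v_1,v_5], [v_2,v_4], [v_2,v_5], [v_3,v_4], [v_3,v_5], [v_4,v_5]
  2-simplices (8): [v_0,v_1,v_2], [v_0,v_1,v_3], [v_0,v_2,v_4], [v_0,v_3,v_4], [v_1,v_2,v_5], [v_1,v_3,v_5], [v_2,v_4,v_5], [v_3,v_4,v_5]

so the chain groups are C_0 ≅ Z^6, C_1 ≅ Z^12, C_2 ≅ Z^8.

Boundary ∂_1: C_1 → C_0 is given by ∂[p,q] = [q] − [p].
The 6×12 boundary matrix has rank 5 and Smith normal form diag(1,1,1,1,1).

∂_2: C_2 → C_1 sends each 2-simplex [p,q,r] to [q,r] − [p,r] + [p,q]. For instance
  ∂[v_0,v_3,v_4] = [v_3,v_4] − [v_0,v_4] + [v_0,v_3],
  ∂[v_2,v_4,v_5] = [v_4,v_5] − [v_2,v_5] + [v_2,v_4].
The resulting 12×8 matrix has rank 7, and its Smith normal form has invariant factors (1,1,1,1,1,1,1).

Computing H_k = (kernel of ∂_k) / (image of ∂_{k+1}):

  H_0: rank C_0 − rank ∂_1 = 6 − 5 = 1, and the invariant factors of ∂_1 are all 1, so H_0 = Z.
  H_1: rank ker ∂_1 − rank ∂_2 = (12 − 5) − 7 = 0, and the invariant factors of ∂_2 are all 1, so H_1 = 0.
  H_2: rank ker ∂_2 − rank ∂_3 = (8 − 7) − 0 = 1, and there is no ∂_3, so H_2 = Z.

As a check, the Euler characteristic is 6 − 12 + 8 = 2, which agrees with 1 − 0 + 1 = 2.
(K is a triangulation of the 2-sphere S^2.)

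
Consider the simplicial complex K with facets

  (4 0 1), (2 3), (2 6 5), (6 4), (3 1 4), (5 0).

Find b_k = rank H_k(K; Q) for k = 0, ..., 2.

b_0 = 1, b_1 = 2, b_2 = 0.

Fix the vertex order 0 < 1 < 2 < 3 < 4 < 5 < 6 and write every simplex with vertices in increasing order. Then dim K = 2 and the simplices of K are:

  0-simplices (7): [0], [1], [2], [3], [4], [5], [6]
  1-simplices (11): [0,1], [0,4], [0,5], [1,3], [1,4], [2,3], [2,5], [2,6], [3,4], [4,6], [5,6]
  2-simplices (3): [0,1,4], [1,3,4], [2,5,6]

so the chain groups are C_0 ≅ Z^7, C_1 ≅ Z^11, C_2 ≅ Z^3.

∂_1: C_1 → C_0 sends each edge [p,q] (with p < q) to q − p.
The resulting 7×11 matrix has rank 6, and its Smith normal form has invariant factors (1,1,1,1,1,1).

Boundary ∂_2: C_2 → C_1 sends each 2-simplex [p,q,r] to [q,r] − [p,r] + [p,q]. For instance
  ∂[0,1,4] = [1,4] − [0,4] + [0,1],
  ∂[2,5,6] = [5,6] − [2,6] + [2,5].
The resulting 11×3 matrix has rank 3, and its Smith normal form has invariant factors (1,1,1).

Reading off H_k = ker ∂_k / im ∂_{k+1}:

  H_0: rank C_0 − rank ∂_1 = 7 − 6 = 1, and the invariant factors of ∂_1 are all 1, so H_0 ≅ Z.
  H_1: rank ker ∂_1 − rank ∂_2 = (11 − 6) − 3 = 2, and the invariant factors of ∂_2 are all 1, so H_1 ≅ Z^2.
  H_2: rank ker ∂_2 − rank ∂_3 = (3 − 3) − 0 = 0, and there is no ∂_3, so H_2 ≅ 0.

Hence the Betti numbers are b_0 = 1, b_1 = 2, b_2 = 0.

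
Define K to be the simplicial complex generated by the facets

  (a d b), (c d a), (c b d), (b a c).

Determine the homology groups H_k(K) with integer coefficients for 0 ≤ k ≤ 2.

We work with the vertex ordering a < b < c < d. The simplices of K, each written with vertices in increasing order, are:

  0-simplices (4): a, b, c, d
  1-simplices (6): ab, ac, ad, bc, bd, cd
  2-simplices (4): abc, abd, acd, bcd

giving chain groups C_0 ≅ Z^4, C_1 ≅ Z^6, C_2 ≅ Z^4.

∂_1: C_1 → C_0 is given by ∂[p,q] = [q] − [p]. For instance
  ∂ad = d − a.
This gives a 4×6 integer matrix of rank 3; reducing to Smith normal form yields diagonal entries (1,1,1).

The boundary map ∂_2: C_2 → C_1 acts by ∂[p,q,r] = [q,r] − [p,r] + [p,q]. For instance
  ∂abd = bd − ad + ab,
  ∂bcd = cd − bd + bc.
This gives a 6×4 integer matrix of rank 3; reducing to Smith normal form yields diagonal entries (1,1,1).

Reading off H_k = ker ∂_k / im ∂_{k+1}:

  H_0: rank C_0 − rank ∂_1 = 4 − 3 = 1, and the invariant factors of ∂_1 are all 1, so H_0 ≅ Z.
  H_1: rank ker ∂_1 − rank ∂_2 = (6 − 3) − 3 = 0, and the invariant factors of ∂_2 are all 1, so H_1 ≅ 0.
  H_2: rank ker ∂_2 − rank ∂_3 = (4 − 3) − 0 = 1, and there is no ∂_3, so H_2 ≅ Z.

H_0 ≅ Z,  H_1 = 0,  H_2 ≅ Z.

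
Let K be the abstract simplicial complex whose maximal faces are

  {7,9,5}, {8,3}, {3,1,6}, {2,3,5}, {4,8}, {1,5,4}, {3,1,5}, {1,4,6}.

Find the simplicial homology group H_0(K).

H_0 ≅ Z.

Fix the vertex order 1 < 2 < 3 < 4 < 5 < 6 < 7 < 8 < 9 and write every simplex with vertices in increasing order. Then dim K = 2 and the simplices of K are:

  0-simplices (9): [1], [2], [3], [4], [5], [6], [7], [8], [9]
  1-simplices (15): [1,3], [1,4], [1,5], [1,6], [2,3], [2,5], [3,5], [3,6], [3,8], [4,5], [4,6], [4,8], [5,7], [5,9], [7,9]
  2-simplices (6): [1,3,5], [1,3,6], [1,4,5], [1,4,6], [2,3,5], [5,7,9]

so the chain groups are C_0 ≅ Z^9, C_1 ≅ Z^15, C_2 ≅ Z^6.

∂_1: C_1 → C_0 sends each edge [p,q] (with p < q) to q − p. For instance
  ∂[1,6] = [6] − [1].
The resulting 9×15 matrix has rank 8, and its Smith normal form has invariant factors (1,1,1,1,1,1,1,1).

∂_2: C_2 → C_1 acts by ∂[p,q,r] = [q,r] − [p,r] + [p,q]. For instance
  ∂[1,3,5] = [3,5] − [1,5] + [1,3],
  ∂[2,3,5] = [3,5] − [2,5] + [2,3].
As a 15×6 matrix over Z this has rank 6, with invariant factors (1,1,1,1,1,1).

Computing H_k = (kernel of ∂_k) / (image of ∂_{k+1}):

  H_0: rank C_0 − rank ∂_1 = 9 − 8 = 1, and the invariant factors of ∂_1 are all 1, so H_0 ≅ Z.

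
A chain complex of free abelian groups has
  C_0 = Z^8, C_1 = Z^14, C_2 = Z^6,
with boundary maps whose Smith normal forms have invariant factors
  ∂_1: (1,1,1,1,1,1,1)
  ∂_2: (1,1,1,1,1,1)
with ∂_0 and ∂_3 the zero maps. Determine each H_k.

H_0: b_0 = 8 − 0 − 7 = 1; torsion from ∂_1 factors > 1: none. So H_0 = Z.
H_1: b_1 = 14 − 7 − 6 = 1; torsion from ∂_2 factors > 1: none. So H_1 = Z.
H_2: b_2 = 6 − 6 − 0 = 0; torsion from ∂_3 factors > 1: none. So H_2 = 0.

H_0 = Z,  H_1 = Z,  H_2 = 0.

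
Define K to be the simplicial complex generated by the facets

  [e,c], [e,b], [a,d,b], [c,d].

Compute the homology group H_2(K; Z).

We work with the vertex ordering a < b < c < d < e. The simplices of K, each written with vertices in increasing order, are:

  0-simplices (5): a, b, c, d, e
  1-simplices (6): ab, ad, bd, be, cd, ce
  2-simplices (1): abd

Hence C_0 ≅ Z^5, C_1 ≅ Z^6, C_2 ≅ Z^1.

∂_1: C_1 → C_0 sends each edge [p,q] (with p < q) to q − p.
The resulting 5×6 matrix has rank 4, and its Smith normal form has invariant factors (1,1,1,1).

∂_2: C_2 → C_1 acts by ∂[p,q,r] = [q,r] − [p,r] + [p,q]. For instance
  ∂abd = bd − ad + ab.
The resulting 6×1 matrix has rank 1, and its Smith normal form has invariant factors (1).

Reading off H_k = ker ∂_k / im ∂_{k+1}:

  H_2: rank ker ∂_2 − rank ∂_3 = (1 − 1) − 0 = 0, and there is no ∂_3, so H_2 = 0.

H_2 = 0.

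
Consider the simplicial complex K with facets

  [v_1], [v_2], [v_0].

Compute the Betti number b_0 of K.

b_0 = 3.

Order the vertices as v_0 < v_1 < v_2. Listing each simplex with vertices in this order, K has dimension 0 with simplices:

  0-simplices (3): [v_0], [v_1], [v_2]

so the chain groups are C_0 ≅ Z^3.

From H_k ≅ ker(∂_k) / im(∂_{k+1}) we obtain:

  H_0: rank C_0 − rank ∂_1 = 3 − 0 = 3, and there is no ∂_1, so H_0 ≅ Z^3.

Hence the Betti numbers are b_0 = 3.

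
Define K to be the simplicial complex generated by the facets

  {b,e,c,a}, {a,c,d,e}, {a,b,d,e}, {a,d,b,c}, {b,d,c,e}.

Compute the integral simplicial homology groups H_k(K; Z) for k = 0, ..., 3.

H_0 ≅ Z,  H_1 = 0,  H_2 = 0,  H_3 ≅ Z.

Fix the vertex order a < b < c < d < e and write every simplex with vertices in increasing order. Then dim K = 3 and the simplices of K are:

  0-simplices (5): a, b, c, d, e
  1-simplices (10): ab, ac, ad, ae, bc, bd, be, cd, ce, de
  2-simplices (10): abc, abd, abe, acd, ace, ade, bcd, bce, bde, cde
  3-simplices (5): abcd, abce, abde, acde, bcde

giving chain groups C_0 ≅ Z^5, C_1 ≅ Z^10, C_2 ≅ Z^10, C_3 ≅ Z^5.

Boundary ∂_1: C_1 → C_0 sends each edge [p,q] (with p < q) to q − p.
The 5×10 boundary matrix has rank 4 and Smith normal form diag(1,1,1,1).

∂_2: C_2 → C_1 maps a triangle to the signed sum of its edges. For instance
  ∂bcd = cd − bd + bc,
  ∂bde = de − be + bd.
This gives a 10×10 integer matrix of rank 6; reducing to Smith normal form yields diagonal entries (1,1,1,1,1,1).

The boundary map ∂_3: C_3 → C_2 sends each 3-simplex σ to the alternating sum Σ_i (−1)^i (σ with its i-th vertex removed). For instance
  ∂bcde = cde − bde + bce − bcd,
  ∂abde = bde − ade + abe − abd.
As a 10×5 matrix over Z this has rank 4, with invariant factors (1,1,1,1).

Now H_k = ker ∂_k / im ∂_{k+1}, so:

  H_0: rank C_0 − rank ∂_1 = 5 − 4 = 1, and the invariant factors of ∂_1 are all 1, so H_0 ≅ Z.
  H_1: rank ker ∂_1 − rank ∂_2 = (10 − 4) − 6 = 0, and the invariant factors of ∂_2 are all 1, so H_1 ≅ 0.
  H_2: rank ker ∂_2 − rank ∂_3 = (10 − 6) − 4 = 0, and the invariant factors of ∂_3 are all 1, so H_2 ≅ 0.
  H_3: rank ker ∂_3 − rank ∂_4 = (5 − 4) − 0 = 1, and there is no ∂_4, so H_3 ≅ Z.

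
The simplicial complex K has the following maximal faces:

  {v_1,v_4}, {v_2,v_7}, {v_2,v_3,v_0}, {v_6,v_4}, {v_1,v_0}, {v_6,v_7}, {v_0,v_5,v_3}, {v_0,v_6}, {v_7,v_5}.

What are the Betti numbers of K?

b_0 = 1, b_1 = 3, b_2 = 0.

We work with the vertex ordering v_0 < v_1 < v_2 < v_3 < v_4 < v_5 < v_6 < v_7. The simplices of K, each written with vertices in increasing order, are:

  0-simplices (8): [v_0], [v_1], [v_2], [v_3], [v_4], [v_5], [v_6], [v_7]
  1-simplices (12): [v_0,v_1], [v_0,v_2], [v_0,v_3], [v_0,v_5], [v_0,v_6], [v_1,v_4], [v_2,v_3], [v_2,v_7], [v_3,v_5], [v_4,v_6], [v_5,v_7], [v_6,v_7]
  2-simplices (2): [v_0,v_2,v_3], [v_0,v_3,v_5]

Hence C_0 ≅ Z^8, C_1 ≅ Z^12, C_2 ≅ Z^2.

∂_1: C_1 → C_0 is given by ∂[p,q] = [q] − [p]. For instance
  ∂[v_1,v_4] = [v_4] − [v_1].
The resulting 8×12 matrix has rank 7, and its Smith normal form has invariant factors (1,1,1,1,1,1,1).

The boundary map ∂_2: C_2 → C_1 sends each 2-simplex [p,q,r] to [q,r] − [p,r] + [p,q]. For instance
  ∂[v_0,v_3,v_5] = [v_3,v_5] − [v_0,v_5] + [v_0,v_3],
  ∂[v_0,v_2,v_3] = [v_2,v_3] − [v_0,v_3] + [v_0,v_2].
The resulting 12×2 matrix has rank 2, and its Smith normal form has invariant factors (1,1).

Now H_k = ker ∂_k / im ∂_{k+1}, so:

  H_0: rank C_0 − rank ∂_1 = 8 − 7 = 1, and the invariant factors of ∂_1 are all 1, so H_0 ≅ Z.
  H_1: rank ker ∂_1 − rank ∂_2 = (12 − 7) − 2 = 3, and the invariant factors of ∂_2 are all 1, so H_1 ≅ Z^3.
  H_2: rank ker ∂_2 − rank ∂_3 = (2 − 2) − 0 = 0, and there is no ∂_3, so H_2 ≅ 0.

Hence the Betti numbers are b_0 = 1, b_1 = 3, b_2 = 0.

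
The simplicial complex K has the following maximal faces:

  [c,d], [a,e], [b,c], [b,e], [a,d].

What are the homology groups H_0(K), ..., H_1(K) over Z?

H_0 ≅ Z,  H_1 ≅ Z.

Take the total order a < b < c < d < e on the vertex set. Then K (dimension 1) consists of the simplices:

  0-simplices (5): a, b, c, d, e
  1-simplices (5): ad, ae, bc, be, cd

giving chain groups C_0 ≅ Z^5, C_1 ≅ Z^5.

∂_1: C_1 → C_0 is given by ∂[p,q] = [q] − [p]. For instance
  ∂ad = d − a.
The 5×5 boundary matrix has rank 4 and Smith normal form diag(1,1,1,1).

Now H_k = ker ∂_k / im ∂_{k+1}, so:

  H_0: rank C_0 − rank ∂_1 = 5 − 4 = 1, and the invariant factors of ∂_1 are all 1, so H_0 = Z.
  H_1: rank ker ∂_1 − rank ∂_2 = (5 − 4) − 0 = 1, and there is no ∂_2, so H_1 = Z.

(K is a triangulation of the circle S^1.)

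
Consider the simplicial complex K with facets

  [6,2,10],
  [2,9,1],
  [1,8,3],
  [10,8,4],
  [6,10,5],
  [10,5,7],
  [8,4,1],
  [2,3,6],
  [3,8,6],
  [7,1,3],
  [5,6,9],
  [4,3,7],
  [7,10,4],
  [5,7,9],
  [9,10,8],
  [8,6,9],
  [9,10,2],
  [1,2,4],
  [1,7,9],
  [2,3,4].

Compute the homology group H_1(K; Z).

H_1 ≅ Z ⊕ Z_2.

Order the vertices as 1 < 2 < 3 < 4 < 5 < 6 < 7 < 8 < 9 < 10. Listing each simplex with vertices in this order, K has dimension 2 with simplices:

  0-simplices (10): [1], [2], [3], [4], [5], [6], [7], [8], [9], [10]
  1-simplices (30): (30 of them)
  2-simplices (20): (20 of them)

Hence C_0 ≅ Z^10, C_1 ≅ Z^30, C_2 ≅ Z^20.

∂_1: C_1 → C_0 sends each edge [p,q] (with p < q) to q − p. For instance
  ∂[4,8] = [8] − [4].
The resulting 10×30 matrix has rank 9, and its Smith normal form has invariant factors (1,1,1,1,1,1,1,1,1).

The boundary map ∂_2: C_2 → C_1 maps a triangle to the signed sum of its edges. For instance
  ∂[5,6,9] = [6,9] − [5,9] + [5,6],
  ∂[8,9,10] = [9,10] − [8,10] + [8,9].
As a 30×20 matrix over Z this has rank 20, with invariant factors (1,1,1,1,1,1,1,1,1,1,1,1,1,1,1,1,1,1,1,2).

Now H_k = ker ∂_k / im ∂_{k+1}, so:

  H_1: rank ker ∂_1 − rank ∂_2 = (30 − 9) − 20 = 1, and ∂_2 has invariant factor 2 > 1, so H_1 = Z ⊕ Z_2.

(K is a triangulation of the Klein bottle.)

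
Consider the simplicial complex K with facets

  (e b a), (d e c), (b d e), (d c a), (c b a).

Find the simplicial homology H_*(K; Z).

Take the total order a < b < c < d < e on the vertex set. Then K (dimension 2) consists of the simplices:

  0-simplices (5): a, b, c, d, e
  1-simplices (10): ab, ac, ad, ae, bc, bd, be, cd, ce, de
  2-simplices (5): abc, abe, acd, bde, cde

giving chain groups C_0 ≅ Z^5, C_1 ≅ Z^10, C_2 ≅ Z^5.

Boundary ∂_1: C_1 → C_0 is given by ∂[p,q] = [q] − [p]. For instance
  ∂be = e − b.
The 5×10 boundary matrix has rank 4 and Smith normal form diag(1,1,1,1).

∂_2: C_2 → C_1 acts by ∂[p,q,r] = [q,r] − [p,r] + [p,q]. For instance
  ∂abe = be − ae + ab,
  ∂acd = cd − ad + ac.
This gives a 10×5 integer matrix of rank 5; reducing to Smith normal form yields diagonal entries (1,1,1,1,1).

Reading off H_k = ker ∂_k / im ∂_{k+1}:

  H_0: rank C_0 − rank ∂_1 = 5 − 4 = 1, and the invariant factors of ∂_1 are all 1, so H_0 ≅ Z.
  H_1: rank ker ∂_1 − rank ∂_2 = (10 − 4) − 5 = 1, and the invariant factors of ∂_2 are all 1, so H_1 ≅ Z.
  H_2: rank ker ∂_2 − rank ∂_3 = (5 − 5) − 0 = 0, and there is no ∂_3, so H_2 ≅ 0.

H_0 ≅ Z,  H_1 ≅ Z,  H_2 = 0.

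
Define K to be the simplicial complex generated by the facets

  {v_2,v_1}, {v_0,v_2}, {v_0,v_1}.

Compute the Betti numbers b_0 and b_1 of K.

b_0 = 1, b_1 = 1.

Take the total order v_0 < v_1 < v_2 on the vertex set. Then K (dimension 1) consists of the simplices:

  0-simplices (3): [v_0], [v_1], [v_2]
  1-simplices (3): [v_0,v_1], [v_0,v_2], [v_1,v_2]

giving chain groups C_0 ≅ Z^3, C_1 ≅ Z^3.

Boundary ∂_1: C_1 → C_0 maps an edge to its endpoints' difference, ∂[p,q] = q − p. For instance
  ∂[v_0,v_1] = [v_1] − [v_0].
As a 3×3 matrix over Z this has rank 2, with invariant factors (1,1).

Now H_k = ker ∂_k / im ∂_{k+1}, so:

  H_0: rank C_0 − rank ∂_1 = 3 − 2 = 1, and the invariant factors of ∂_1 are all 1, so H_0 ≅ Z.
  H_1: rank ker ∂_1 − rank ∂_2 = (3 − 2) − 0 = 1, and there is no ∂_2, so H_1 ≅ Z.

As a check, the Euler characteristic is 3 − 3 = 0, which agrees with 1 − 1 = 0.

Hence the Betti numbers are b_0 = 1, b_1 = 1.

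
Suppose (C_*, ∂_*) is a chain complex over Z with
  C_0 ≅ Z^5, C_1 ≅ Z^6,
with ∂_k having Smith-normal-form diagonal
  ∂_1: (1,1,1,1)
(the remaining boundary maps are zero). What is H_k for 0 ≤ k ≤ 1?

H_0 = Z,  H_1 = Z^2.

H_0: b_0 = 5 − 0 − 4 = 1; torsion from ∂_1 factors > 1: none. So H_0 = Z.
H_1: b_1 = 6 − 4 − 0 = 2; torsion from ∂_2 factors > 1: none. So H_1 = Z^2.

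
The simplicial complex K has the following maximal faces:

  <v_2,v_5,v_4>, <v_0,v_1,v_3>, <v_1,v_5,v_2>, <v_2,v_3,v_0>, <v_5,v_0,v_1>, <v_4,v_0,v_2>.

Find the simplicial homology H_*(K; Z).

H_0 = Z,  H_1 = Z,  H_2 = 0.

Fix the vertex order v_0 < v_1 < v_2 < v_3 < v_4 < v_5 and write every simplex with vertices in increasing order. Then dim K = 2 and the simplices of K are:

  0-simplices (6): [v_0], [v_1], [v_2], [v_3], [v_4], [v_5]
  1-simplices (12): [v_0,v_1], [v_0,v_2], [v_0,v_3], [v_0,v_4], [v_0,v_5], [v_1,v_2], [v_1,v_3], [v_1,v_5], [v_2,v_3], [v_2,v_4], [v_2,v_5], [v_4,v_5]
  2-simplices (6): [v_0,v_1,v_3], [v_0,v_1,v_5], [v_0,v_2,v_3], [v_0,v_2,v_4], [v_1,v_2,v_5], [v_2,v_4,v_5]

giving chain groups C_0 ≅ Z^6, C_1 ≅ Z^12, C_2 ≅ Z^6.

Boundary ∂_1: C_1 → C_0 sends each edge [p,q] (with p < q) to q − p. For instance
  ∂[v_2,v_4] = [v_4] − [v_2].
The resulting 6×12 matrix has rank 5, and its Smith normal form has invariant factors (1,1,1,1,1).

∂_2: C_2 → C_1 acts by ∂[p,q,r] = [q,r] − [p,r] + [p,q]. For instance
  ∂[v_0,v_2,v_3] = [v_2,v_3] − [v_0,v_3] + [v_0,v_2],
  ∂[v_0,v_1,v_3] = [v_1,v_3] − [v_0,v_3] + [v_0,v_1].
The 12×6 boundary matrix has rank 6 and Smith normal form diag(1,1,1,1,1,1).

From H_k ≅ ker(∂_k) / im(∂_{k+1}) we obtain:

  H_0: rank C_0 − rank ∂_1 = 6 − 5 = 1, and the invariant factors of ∂_1 are all 1, so H_0 = Z.
  H_1: rank ker ∂_1 − rank ∂_2 = (12 − 5) − 6 = 1, and the invariant factors of ∂_2 are all 1, so H_1 = Z.
  H_2: rank ker ∂_2 − rank ∂_3 = (6 − 6) − 0 = 0, and there is no ∂_3, so H_2 = 0.

As a check, the Euler characteristic is 6 − 12 + 6 = 0, which agrees with 1 − 1 + 0 = 0.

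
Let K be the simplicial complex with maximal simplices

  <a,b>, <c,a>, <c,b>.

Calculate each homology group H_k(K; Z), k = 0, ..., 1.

H_0 ≅ Z,  H_1 ≅ Z.

We work with the vertex ordering a < b < c. The simplices of K, each written with vertices in increasing order, are:

  0-simplices (3): a, b, c
  1-simplices (3): ab, ac, bc

giving chain groups C_0 ≅ Z^3, C_1 ≅ Z^3.

The boundary map ∂_1: C_1 → C_0 sends each edge [p,q] (with p < q) to q − p. For instance
  ∂ab = b − a.
The 3×3 boundary matrix has rank 2 and Smith normal form diag(1,1).

Reading off H_k = ker ∂_k / im ∂_{k+1}:

  H_0: rank C_0 − rank ∂_1 = 3 − 2 = 1, and the invariant factors of ∂_1 are all 1, so H_0 ≅ Z.
  H_1: rank ker ∂_1 − rank ∂_2 = (3 − 2) − 0 = 1, and there is no ∂_2, so H_1 ≅ Z.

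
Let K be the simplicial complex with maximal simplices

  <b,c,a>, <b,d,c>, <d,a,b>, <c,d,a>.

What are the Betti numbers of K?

b_0 = 1, b_1 = 0, b_2 = 1.

Order the vertices as a < b < c < d. Listing each simplex with vertices in this order, K has dimension 2 with simplices:

  0-simplices (4): a, b, c, d
  1-simplices (6): ab, ac, ad, bc, bd, cd
  2-simplices (4): abc, abd, acd, bcd

giving chain groups C_0 ≅ Z^4, C_1 ≅ Z^6, C_2 ≅ Z^4.

The boundary map ∂_1: C_1 → C_0 sends each edge [p,q] (with p < q) to q − p. For instance
  ∂cd = d − c.
The resulting 4×6 matrix has rank 3, and its Smith normal form has invariant factors (1,1,1).

∂_2: C_2 → C_1 acts by ∂[p,q,r] = [q,r] − [p,r] + [p,q]. For instance
  ∂bcd = cd − bd + bc,
  ∂abd = bd − ad + ab.
The resulting 6×4 matrix has rank 3, and its Smith normal form has invariant factors (1,1,1).

Reading off H_k = ker ∂_k / im ∂_{k+1}:

  H_0: rank C_0 − rank ∂_1 = 4 − 3 = 1, and the invariant factors of ∂_1 are all 1, so H_0 = Z.
  H_1: rank ker ∂_1 − rank ∂_2 = (6 − 3) − 3 = 0, and the invariant factors of ∂_2 are all 1, so H_1 = 0.
  H_2: rank ker ∂_2 − rank ∂_3 = (4 − 3) − 0 = 1, and there is no ∂_3, so H_2 = Z.

(K is a triangulation of the 2-sphere S^2.)

Hence the Betti numbers are b_0 = 1, b_1 = 0, b_2 = 1.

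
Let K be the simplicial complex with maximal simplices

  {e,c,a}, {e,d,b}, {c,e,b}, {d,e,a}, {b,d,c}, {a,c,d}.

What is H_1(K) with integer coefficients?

Fix the vertex order a < b < c < d < e and write every simplex with vertices in increasing order. Then dim K = 2 and the simplices of K are:

  0-simplices (5): a, b, c, d, e
  1-simplices (9): ac, ad, ae, bc, bd, be, cd, ce, de
  2-simplices (6): acd, ace, ade, bcd, bce, bde

so the chain groups are C_0 ≅ Z^5, C_1 ≅ Z^9, C_2 ≅ Z^6.

∂_1: C_1 → C_0 is given by ∂[p,q] = [q] − [p].
The 5×9 boundary matrix has rank 4 and Smith normal form diag(1,1,1,1).

The boundary map ∂_2: C_2 → C_1 sends each 2-simplex [p,q,r] to [q,r] − [p,r] + [p,q]. For instance
  ∂ade = de − ae + ad,
  ∂bce = ce − be + bc.
This gives a 9×6 integer matrix of rank 5; reducing to Smith normal form yields diagonal entries (1,1,1,1,1).

Computing H_k = (kernel of ∂_k) / (image of ∂_{k+1}):

  H_1: rank ker ∂_1 − rank ∂_2 = (9 − 4) − 5 = 0, and the invariant factors of ∂_2 are all 1, so H_1 = 0.

(K is a triangulation of the 2-sphere S^2.)

H_1 ≅ 0.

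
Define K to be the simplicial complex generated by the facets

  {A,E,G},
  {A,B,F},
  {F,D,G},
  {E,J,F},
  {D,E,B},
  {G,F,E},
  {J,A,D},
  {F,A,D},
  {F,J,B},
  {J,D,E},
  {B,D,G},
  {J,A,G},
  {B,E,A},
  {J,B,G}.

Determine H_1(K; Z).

H_1 = Z^2.

Order the vertices as A < B < D < E < F < G < J. Listing each simplex with vertices in this order, K has dimension 2 with simplices:

  0-simplices (7): A, B, D, E, F, G, J
  1-simplices (21): AB, AD, AE, AF, AG, AJ, BD, BE, BF, BG, BJ, DE, DF, DG, DJ, EF, EG, EJ, FG, FJ, GJ
  2-simplices (14): ABE, ABF, ADF, ADJ, AEG, AGJ, BDE, BDG, BFJ, BGJ, DEJ, DFG, EFG, EFJ

so the chain groups are C_0 ≅ Z^7, C_1 ≅ Z^21, C_2 ≅ Z^14.

Boundary ∂_1: C_1 → C_0 sends each edge [p,q] (with p < q) to q − p.
This gives a 7×21 integer matrix of rank 6; reducing to Smith normal form yields diagonal entries (1,1,1,1,1,1).

The boundary map ∂_2: C_2 → C_1 sends each 2-simplex [p,q,r] to [q,r] − [p,r] + [p,q]. For instance
  ∂EFG = FG − EG + EF,
  ∂AEG = EG − AG + AE.
As a 21×14 matrix over Z this has rank 13, with invariant factors (1,1,1,1,1,1,1,1,1,1,1,1,1).

Now H_k = ker ∂_k / im ∂_{k+1}, so:

  H_1: rank ker ∂_1 − rank ∂_2 = (21 − 6) − 13 = 2, and the invariant factors of ∂_2 are all 1, so H_1 = Z^2.

(K is a triangulation of the torus T^2.)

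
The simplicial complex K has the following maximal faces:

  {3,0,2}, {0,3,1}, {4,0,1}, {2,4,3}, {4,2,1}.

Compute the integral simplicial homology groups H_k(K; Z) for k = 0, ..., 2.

H_0 = Z,  H_1 = Z,  H_2 = 0.

Take the total order 0 < 1 < 2 < 3 < 4 on the vertex set. Then K (dimension 2) consists of the simplices:

  0-simplices (5): [0], [1], [2], [3], [4]
  1-simplices (10): [0,1], [0,2], [0,3], [0,4], [1,2], [1,3], [1,4], [2,3], [2,4], [3,4]
  2-simplices (5): [0,1,3], [0,1,4], [0,2,3], [1,2,4], [2,3,4]

Hence C_0 ≅ Z^5, C_1 ≅ Z^10, C_2 ≅ Z^5.

The boundary map ∂_1: C_1 → C_0 sends each edge [p,q] (with p < q) to q − p. For instance
  ∂[0,3] = [3] − [0].
As a 5×10 matrix over Z this has rank 4, with invariant factors (1,1,1,1).

Boundary ∂_2: C_2 → C_1 acts by ∂[p,q,r] = [q,r] − [p,r] + [p,q]. For instance
  ∂[1,2,4] = [2,4] − [1,4] + [1,2],
  ∂[2,3,4] = [3,4] − [2,4] + [2,3].
This gives a 10×5 integer matrix of rank 5; reducing to Smith normal form yields diagonal entries (1,1,1,1,1).

Computing H_k = (kernel of ∂_k) / (image of ∂_{k+1}):

  H_0: rank C_0 − rank ∂_1 = 5 − 4 = 1, and the invariant factors of ∂_1 are all 1, so H_0 = Z.
  H_1: rank ker ∂_1 − rank ∂_2 = (10 − 4) − 5 = 1, and the invariant factors of ∂_2 are all 1, so H_1 = Z.
  H_2: rank ker ∂_2 − rank ∂_3 = (5 − 5) − 0 = 0, and there is no ∂_3, so H_2 = 0.

As a check, the Euler characteristic is 5 − 10 + 5 = 0, which agrees with 1 − 1 + 0 = 0.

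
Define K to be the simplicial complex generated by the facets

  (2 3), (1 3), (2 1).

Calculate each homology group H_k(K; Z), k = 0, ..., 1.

H_0 = Z,  H_1 = Z.

Fix the vertex order 1 < 2 < 3 and write every simplex with vertices in increasing order. Then dim K = 1 and the simplices of K are:

  0-simplices (3): [1], [2], [3]
  1-simplices (3): [1,2], [1,3], [2,3]

giving chain groups C_0 ≅ Z^3, C_1 ≅ Z^3.

∂_1: C_1 → C_0 is given by ∂[p,q] = [q] − [p]. For instance
  ∂[1,3] = [3] − [1].
The 3×3 boundary matrix has rank 2 and Smith normal form diag(1,1).

Reading off H_k = ker ∂_k / im ∂_{k+1}:

  H_0: rank C_0 − rank ∂_1 = 3 − 2 = 1, and the invariant factors of ∂_1 are all 1, so H_0 ≅ Z.
  H_1: rank ker ∂_1 − rank ∂_2 = (3 − 2) − 0 = 1, and there is no ∂_2, so H_1 ≅ Z.

As a check, the Euler characteristic is 3 − 3 = 0, which agrees with 1 − 1 = 0.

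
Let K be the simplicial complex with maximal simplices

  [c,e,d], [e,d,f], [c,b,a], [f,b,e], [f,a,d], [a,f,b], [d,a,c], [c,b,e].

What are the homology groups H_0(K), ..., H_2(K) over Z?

We work with the vertex ordering a < b < c < d < e < f. The simplices of K, each written with vertices in increasing order, are:

  0-simplices (6): a, b, c, d, e, f
  1-simplices (12): ab, ac, ad, af, bc, be, bf, cd, ce, de, df, ef
  2-simplices (8): abc, abf, acd, adf, bce, bef, cde, def

giving chain groups C_0 ≅ Z^6, C_1 ≅ Z^12, C_2 ≅ Z^8.

∂_1: C_1 → C_0 maps an edge to its endpoints' difference, ∂[p,q] = q − p. For instance
  ∂bc = c − b.
The 6×12 boundary matrix has rank 5 and Smith normal form diag(1,1,1,1,1).

The boundary map ∂_2: C_2 → C_1 acts by ∂[p,q,r] = [q,r] − [p,r] + [p,q]. For instance
  ∂abf = bf − af + ab,
  ∂adf = df − af + ad.
The 12×8 boundary matrix has rank 7 and Smith normal form diag(1,1,1,1,1,1,1).

From H_k ≅ ker(∂_k) / im(∂_{k+1}) we obtain:

  H_0: rank C_0 − rank ∂_1 = 6 − 5 = 1, and the invariant factors of ∂_1 are all 1, so H_0 = Z.
  H_1: rank ker ∂_1 − rank ∂_2 = (12 − 5) − 7 = 0, and the invariant factors of ∂_2 are all 1, so H_1 = 0.
  H_2: rank ker ∂_2 − rank ∂_3 = (8 − 7) − 0 = 1, and there is no ∂_3, so H_2 = Z.

(K is a triangulation of the 2-sphere S^2.)

H_0 ≅ Z,  H_1 = 0,  H_2 ≅ Z.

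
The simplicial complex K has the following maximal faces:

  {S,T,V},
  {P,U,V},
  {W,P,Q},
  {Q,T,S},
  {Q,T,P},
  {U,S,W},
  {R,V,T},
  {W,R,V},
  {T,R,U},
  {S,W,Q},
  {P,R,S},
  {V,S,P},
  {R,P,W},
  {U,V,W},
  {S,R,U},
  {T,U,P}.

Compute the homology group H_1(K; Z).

Fix the vertex order P < Q < R < S < T < U < V < W and write every simplex with vertices in increasing order. Then dim K = 2 and the simplices of K are:

  0-simplices (8): P, Q, R, S, T, U, V, W
  1-simplices (24): PQ, PR, PS, PT, PU, PV, PW, QS, QT, QW, RS, RT, RU, RV, RW, ST, SU, SV, SW, TU, TV, UV, UW, VW
  2-simplices (16): PQT, PQW, PRS, PRW, PSV, PTU, PUV, QST, QSW, RSU, RTU, RTV, RVW, STV, SUW, UVW

so the chain groups are C_0 ≅ Z^8, C_1 ≅ Z^24, C_2 ≅ Z^16.

The boundary map ∂_1: C_1 → C_0 maps an edge to its endpoints' difference, ∂[p,q] = q − p.
This gives a 8×24 integer matrix of rank 7; reducing to Smith normal form yields diagonal entries (1,1,1,1,1,1,1).

The boundary map ∂_2: C_2 → C_1 acts by ∂[p,q,r] = [q,r] − [p,r] + [p,q]. For instance
  ∂PRW = RW − PW + PR,
  ∂RVW = VW − RW + RV.
The resulting 24×16 matrix has rank 15, and its Smith normal form has invariant factors (1,1,1,1,1,1,1,1,1,1,1,1,1,1,1).

Computing H_k = (kernel of ∂_k) / (image of ∂_{k+1}):

  H_1: rank ker ∂_1 − rank ∂_2 = (24 − 7) − 15 = 2, and the invariant factors of ∂_2 are all 1, so H_1 = Z^2.

H_1 ≅ Z^2.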